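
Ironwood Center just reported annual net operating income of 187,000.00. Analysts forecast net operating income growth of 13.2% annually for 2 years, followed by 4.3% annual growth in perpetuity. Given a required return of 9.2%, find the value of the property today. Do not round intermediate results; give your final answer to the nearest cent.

D_1 = 211684.00000
D_2 = 239626.28800
Terminal value at year 2: TV = D_2×(1+g_2)/(r−g_2) = 249930.21838/0.049 = 5100616.70171
P_0 = D_1/(1+r)^1 + D_2/(1+r)^2 + TV/(1+r)^2
    = 193849.81685 + 200950.54274 + 4277375.83836 = 4672176.19795

4672176.20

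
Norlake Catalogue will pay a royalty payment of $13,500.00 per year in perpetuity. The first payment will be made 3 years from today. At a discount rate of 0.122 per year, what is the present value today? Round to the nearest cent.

Value at end of year 2: C / r = $13,500.00 / 0.122 = $110,655.7377
Discount to today: PV = $110,655.7377 / (1 + 0.122)^2 = $110,655.7377 / 1.258884 = $87,899.87

$87899.87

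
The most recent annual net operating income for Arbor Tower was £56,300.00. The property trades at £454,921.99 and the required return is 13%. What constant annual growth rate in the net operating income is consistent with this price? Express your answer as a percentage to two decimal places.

0.56%

P = D₀(1+g)/(r−g) ⇒ P(r−g) = D₀(1+g) ⇒ g(P+D₀) = P·r − D₀
g = (P·r − D₀)/(P + D₀) = (£454,921.99×0.13 − £56,300.00) / (£454,921.99 + £56,300.00) = 0.005555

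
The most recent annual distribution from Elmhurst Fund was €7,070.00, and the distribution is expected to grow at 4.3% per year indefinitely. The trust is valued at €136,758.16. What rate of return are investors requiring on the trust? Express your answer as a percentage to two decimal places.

D₁ = €7,070.00 × 1.043 = €7,374.0100
P = D₁/(r − g) ⇒ r = D₁/P + g = €7,374.0100/€136,758.16 + 0.043 = 0.053920 + 0.043 = 0.096920

9.69%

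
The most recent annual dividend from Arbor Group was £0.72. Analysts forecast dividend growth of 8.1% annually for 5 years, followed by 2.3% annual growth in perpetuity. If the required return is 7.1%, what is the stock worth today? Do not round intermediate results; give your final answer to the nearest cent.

£19.78

D_1 = 0.77832
D_2 = 0.84136
D_3 = 0.90951
D_4 = 0.98319
D_5 = 1.06282
Terminal value at year 5: TV = D_5×(1+g_2)/(r−g_2) = 1.08727/0.048 = 22.65142
P_0 = D_1/(1+r)^1 + D_2/(1+r)^2 + D_3/(1+r)^3 + D_4/(1+r)^4 + D_5/(1+r)^5 + TV/(1+r)^5
    = 0.72672 + 0.73351 + 0.74036 + 0.74727 + 0.75425 + 16.07489 = 19.77699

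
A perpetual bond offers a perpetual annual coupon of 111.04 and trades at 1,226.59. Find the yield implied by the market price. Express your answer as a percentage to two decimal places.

9.05%

P = C/r ⇒ r = C/P = 111.04/1,226.59 = 0.090527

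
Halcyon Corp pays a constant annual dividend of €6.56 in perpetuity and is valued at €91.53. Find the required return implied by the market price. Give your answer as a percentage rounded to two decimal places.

P = C/r ⇒ r = C/P = €6.56/€91.53 = 0.071670

7.17%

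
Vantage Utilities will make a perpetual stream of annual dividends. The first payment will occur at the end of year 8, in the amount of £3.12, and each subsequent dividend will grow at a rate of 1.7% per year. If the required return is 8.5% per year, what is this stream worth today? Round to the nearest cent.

Value at end of year 7: C₁ / (r − g) = £3.12 / (0.085 − 0.017) = £45.8824
Discount to today: PV = £45.8824 / (1 + 0.085)^7 = £45.8824 / 1.770142 = £25.92

£25.92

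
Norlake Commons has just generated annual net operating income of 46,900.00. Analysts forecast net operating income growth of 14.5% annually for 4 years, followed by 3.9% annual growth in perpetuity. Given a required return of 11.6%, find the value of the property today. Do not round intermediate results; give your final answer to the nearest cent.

901341.89

D_1 = 53700.50000
D_2 = 61487.07250
D_3 = 70402.69801
D_4 = 80611.08922
Terminal value at year 4: TV = D_4×(1+g_2)/(r−g_2) = 83754.92170/0.077 = 1087726.25590
P_0 = D_1/(1+r)^1 + D_2/(1+r)^2 + D_3/(1+r)^3 + D_4/(1+r)^4 + TV/(1+r)^4
    = 48118.72760 + 49369.12464 + 50652.01408 + 51968.24025 + 701233.78732 = 901341.89390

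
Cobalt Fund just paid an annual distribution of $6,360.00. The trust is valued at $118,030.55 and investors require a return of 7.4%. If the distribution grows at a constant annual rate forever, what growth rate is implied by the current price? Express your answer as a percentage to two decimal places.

P = D₀(1+g)/(r−g) ⇒ P(r−g) = D₀(1+g) ⇒ g(P+D₀) = P·r − D₀
g = (P·r − D₀)/(P + D₀) = ($118,030.55×0.074 − $6,360.00) / ($118,030.55 + $6,360.00) = 0.019087

1.91%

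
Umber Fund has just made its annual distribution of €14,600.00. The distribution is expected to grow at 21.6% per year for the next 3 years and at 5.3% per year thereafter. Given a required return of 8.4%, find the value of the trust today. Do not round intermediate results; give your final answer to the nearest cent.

€755414.89

D_1 = 17753.60000
D_2 = 21588.37760
D_3 = 26251.46716
Terminal value at year 3: TV = D_3×(1+g_2)/(r−g_2) = 27642.79492/0.031 = 891703.06197
P_0 = D_1/(1+r)^1 + D_2/(1+r)^2 + D_3/(1+r)^3 + TV/(1+r)^3
    = 16377.85978 + 18372.21171 + 20609.41830 + 700055.40222 = 755414.89201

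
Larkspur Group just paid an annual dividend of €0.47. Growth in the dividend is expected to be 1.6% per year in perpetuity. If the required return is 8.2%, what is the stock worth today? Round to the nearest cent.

€7.24

D₁ = D₀ × (1 + g) = €0.47 × 1.016 = €0.4775
Growing perpetuity: P = D₁ / (r − g) = €0.4775 / (0.082 − 0.016) = €7.24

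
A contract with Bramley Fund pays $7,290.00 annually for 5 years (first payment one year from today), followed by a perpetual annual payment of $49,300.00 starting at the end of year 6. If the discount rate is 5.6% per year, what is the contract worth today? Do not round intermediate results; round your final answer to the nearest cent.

PV of 5-year annuity: $7,290.00 × [1 − (1+0.056)^−5] / 0.056 = 31045.19225
Perpetuity value at year 5: $49,300.00 / 0.056 = 880357.14286
PV of perpetuity: 880357.14286 / (1+0.056)^5 = 670408.17471
Total PV = 31045.19225 + 670408.17471 = 701453.36696

$701453.37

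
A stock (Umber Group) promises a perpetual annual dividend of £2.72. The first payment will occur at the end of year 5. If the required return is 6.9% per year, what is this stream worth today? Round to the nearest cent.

£30.19

Value at end of year 4: C / r = £2.72 / 0.069 = £39.4203
Discount to today: PV = £39.4203 / (1 + 0.069)^4 = £39.4203 / 1.305903 = £30.19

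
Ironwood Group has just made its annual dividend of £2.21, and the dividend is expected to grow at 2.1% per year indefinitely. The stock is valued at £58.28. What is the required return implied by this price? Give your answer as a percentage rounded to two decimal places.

D₁ = £2.21 × 1.021 = £2.2564
P = D₁/(r − g) ⇒ r = D₁/P + g = £2.2564/£58.28 + 0.021 = 0.038717 + 0.021 = 0.059717

5.97%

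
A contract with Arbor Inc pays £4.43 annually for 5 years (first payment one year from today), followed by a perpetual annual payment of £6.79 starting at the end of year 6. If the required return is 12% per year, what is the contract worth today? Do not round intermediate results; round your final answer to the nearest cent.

£48.08

PV of 5-year annuity: £4.43 × [1 − (1+0.12)^−5] / 0.12 = 15.96916
Perpetuity value at year 5: £6.79 / 0.12 = 56.58333
PV of perpetuity: 56.58333 / (1+0.12)^5 = 32.10690
Total PV = 15.96916 + 32.10690 = 48.07606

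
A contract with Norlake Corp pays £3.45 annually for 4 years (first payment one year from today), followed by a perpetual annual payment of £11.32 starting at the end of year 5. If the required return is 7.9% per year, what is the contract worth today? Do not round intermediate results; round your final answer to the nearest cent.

PV of 4-year annuity: £3.45 × [1 − (1+0.079)^−4] / 0.079 = 11.45232
Perpetuity value at year 4: £11.32 / 0.079 = 143.29114
PV of perpetuity: 143.29114 / (1+0.079)^4 = 105.71426
Total PV = 11.45232 + 105.71426 = 117.16657

£117.17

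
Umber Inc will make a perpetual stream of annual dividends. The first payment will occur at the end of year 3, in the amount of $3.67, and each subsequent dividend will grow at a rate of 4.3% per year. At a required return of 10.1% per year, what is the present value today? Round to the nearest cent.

$52.20

Value at end of year 2: C₁ / (r − g) = $3.67 / (0.101 − 0.043) = $63.2759
Discount to today: PV = $63.2759 / (1 + 0.101)^2 = $63.2759 / 1.212201 = $52.20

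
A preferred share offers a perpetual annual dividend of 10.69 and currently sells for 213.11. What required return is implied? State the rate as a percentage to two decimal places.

5.02%

P = C/r ⇒ r = C/P = 10.69/213.11 = 0.050162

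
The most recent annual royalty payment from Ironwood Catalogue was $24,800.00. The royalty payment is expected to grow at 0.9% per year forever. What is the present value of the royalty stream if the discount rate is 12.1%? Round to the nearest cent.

$223421.43

D₁ = D₀ × (1 + g) = $24,800.00 × 1.009 = $25,023.2000
Growing perpetuity: P = D₁ / (r − g) = $25,023.2000 / (0.121 − 0.009) = $223,421.43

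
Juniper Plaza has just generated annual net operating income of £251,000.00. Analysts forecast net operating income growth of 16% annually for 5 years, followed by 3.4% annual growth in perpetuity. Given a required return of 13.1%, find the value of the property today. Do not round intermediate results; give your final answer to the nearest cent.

£4391585.97

D_1 = 291160.00000
D_2 = 337745.60000
D_3 = 391784.89600
D_4 = 454470.47936
D_5 = 527185.75606
Terminal value at year 5: TV = D_5×(1+g_2)/(r−g_2) = 545110.07176/0.097 = 5619691.46148
P_0 = D_1/(1+r)^1 + D_2/(1+r)^2 + D_3/(1+r)^3 + D_4/(1+r)^4 + D_5/(1+r)^5 + TV/(1+r)^5
    = 257435.89744 + 264036.81788 + 270806.99270 + 277750.76174 + 284872.57615 + 3036682.92512 = 4391585.97103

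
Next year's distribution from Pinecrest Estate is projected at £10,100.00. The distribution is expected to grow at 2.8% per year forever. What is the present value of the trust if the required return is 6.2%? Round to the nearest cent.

Growing perpetuity: P = D₁ / (r − g) = £10,100.0000 / (0.062 − 0.028) = £297,058.82

£297058.82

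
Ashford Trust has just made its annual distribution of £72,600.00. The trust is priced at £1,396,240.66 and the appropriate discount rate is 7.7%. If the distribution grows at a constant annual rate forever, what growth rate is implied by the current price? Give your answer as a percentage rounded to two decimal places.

2.38%

P = D₀(1+g)/(r−g) ⇒ P(r−g) = D₀(1+g) ⇒ g(P+D₀) = P·r − D₀
g = (P·r − D₀)/(P + D₀) = (£1,396,240.66×0.077 − £72,600.00) / (£1,396,240.66 + £72,600.00) = 0.023767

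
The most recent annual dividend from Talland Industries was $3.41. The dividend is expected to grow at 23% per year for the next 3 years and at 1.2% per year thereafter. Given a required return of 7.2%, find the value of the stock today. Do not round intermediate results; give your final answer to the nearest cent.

$100.43

D_1 = 4.19430
D_2 = 5.15899
D_3 = 6.34556
Terminal value at year 3: TV = D_3×(1+g_2)/(r−g_2) = 6.42170/0.06 = 107.02839
P_0 = D_1/(1+r)^1 + D_2/(1+r)^2 + D_3/(1+r)^3 + TV/(1+r)^3
    = 3.91259 + 4.48926 + 5.15093 + 86.87896 = 100.43174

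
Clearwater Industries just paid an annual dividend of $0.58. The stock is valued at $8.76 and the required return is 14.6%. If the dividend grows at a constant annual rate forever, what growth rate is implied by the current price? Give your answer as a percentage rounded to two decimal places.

P = D₀(1+g)/(r−g) ⇒ P(r−g) = D₀(1+g) ⇒ g(P+D₀) = P·r − D₀
g = (P·r − D₀)/(P + D₀) = ($8.76×0.146 − $0.58) / ($8.76 + $0.58) = 0.074835

7.48%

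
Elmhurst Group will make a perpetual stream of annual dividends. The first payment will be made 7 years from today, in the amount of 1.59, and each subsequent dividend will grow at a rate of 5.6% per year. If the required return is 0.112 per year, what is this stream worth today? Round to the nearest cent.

Value at end of year 6: C₁ / (r − g) = 1.59 / (0.112 − 0.056) = 28.3929
Discount to today: PV = 28.3929 / (1 + 0.112)^6 = 28.3929 / 1.890727 = 15.02

15.02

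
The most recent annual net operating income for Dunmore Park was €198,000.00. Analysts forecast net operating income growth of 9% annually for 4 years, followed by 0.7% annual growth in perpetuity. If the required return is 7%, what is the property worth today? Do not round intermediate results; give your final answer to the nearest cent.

€4237906.97

D_1 = 215820.00000
D_2 = 235243.80000
D_3 = 256415.74200
D_4 = 279493.15878
Terminal value at year 4: TV = D_4×(1+g_2)/(r−g_2) = 281449.61089/0.063 = 4467454.14113
P_0 = D_1/(1+r)^1 + D_2/(1+r)^2 + D_3/(1+r)^3 + D_4/(1+r)^4 + TV/(1+r)^4
    = 201700.93458 + 205471.04551 + 209311.62580 + 213223.99263 + 3408199.37431 = 4237906.97283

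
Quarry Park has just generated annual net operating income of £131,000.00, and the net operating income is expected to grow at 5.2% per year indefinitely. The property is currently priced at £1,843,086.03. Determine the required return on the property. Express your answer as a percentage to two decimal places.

12.68%

D₁ = £131,000.00 × 1.052 = £137,812.0000
P = D₁/(r − g) ⇒ r = D₁/P + g = £137,812.0000/£1,843,086.03 + 0.052 = 0.074772 + 0.052 = 0.126772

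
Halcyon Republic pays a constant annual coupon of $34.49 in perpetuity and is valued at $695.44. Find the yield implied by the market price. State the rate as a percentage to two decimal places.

4.96%

P = C/r ⇒ r = C/P = $34.49/$695.44 = 0.049595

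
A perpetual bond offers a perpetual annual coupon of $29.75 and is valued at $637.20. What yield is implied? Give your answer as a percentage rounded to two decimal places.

P = C/r ⇒ r = C/P = $29.75/$637.20 = 0.046689

4.67%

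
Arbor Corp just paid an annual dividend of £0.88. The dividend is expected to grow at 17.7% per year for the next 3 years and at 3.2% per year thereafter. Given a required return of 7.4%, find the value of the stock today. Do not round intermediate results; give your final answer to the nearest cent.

£31.64

D_1 = 1.03576
D_2 = 1.21909
D_3 = 1.43487
Terminal value at year 3: TV = D_3×(1+g_2)/(r−g_2) = 1.48078/0.042 = 35.25677
P_0 = D_1/(1+r)^1 + D_2/(1+r)^2 + D_3/(1+r)^3 + TV/(1+r)^3
    = 0.96439 + 1.05688 + 1.15824 + 28.45965 = 31.63917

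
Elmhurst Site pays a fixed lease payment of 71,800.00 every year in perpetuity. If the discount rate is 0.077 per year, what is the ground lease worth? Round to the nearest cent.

Level perpetuity: PV = C / r = 71,800.00 / 0.077 = 932,467.53

932467.53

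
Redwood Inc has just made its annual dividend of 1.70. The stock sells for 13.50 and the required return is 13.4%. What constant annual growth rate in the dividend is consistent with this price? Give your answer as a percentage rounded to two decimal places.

0.72%

P = D₀(1+g)/(r−g) ⇒ P(r−g) = D₀(1+g) ⇒ g(P+D₀) = P·r − D₀
g = (P·r − D₀)/(P + D₀) = (13.50×0.134 − 1.70) / (13.50 + 1.70) = 0.007171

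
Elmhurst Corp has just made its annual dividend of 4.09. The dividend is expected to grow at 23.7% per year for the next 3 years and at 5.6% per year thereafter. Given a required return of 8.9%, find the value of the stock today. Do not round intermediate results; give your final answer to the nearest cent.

207.74

D_1 = 5.05933
D_2 = 6.25839
D_3 = 7.74163
Terminal value at year 3: TV = D_3×(1+g_2)/(r−g_2) = 8.17516/0.033 = 247.73216
P_0 = D_1/(1+r)^1 + D_2/(1+r)^2 + D_3/(1+r)^3 + TV/(1+r)^3
    = 4.64585 + 5.27724 + 5.99444 + 191.82215 = 207.73968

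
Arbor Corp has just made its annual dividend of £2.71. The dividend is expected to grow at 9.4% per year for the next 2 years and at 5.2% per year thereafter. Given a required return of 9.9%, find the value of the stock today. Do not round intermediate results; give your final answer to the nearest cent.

£65.49

D_1 = 2.96474
D_2 = 3.24343
Terminal value at year 2: TV = D_2×(1+g_2)/(r−g_2) = 3.41208/0.047 = 72.59753
P_0 = D_1/(1+r)^1 + D_2/(1+r)^2 + TV/(1+r)^2
    = 2.69767 + 2.68540 + 60.10719 = 65.49026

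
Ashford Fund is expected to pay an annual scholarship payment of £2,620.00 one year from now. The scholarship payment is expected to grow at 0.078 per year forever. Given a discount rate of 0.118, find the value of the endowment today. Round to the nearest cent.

Growing perpetuity: P = D₁ / (r − g) = £2,620.0000 / (0.118 − 0.078) = £65,500.00

£65500.00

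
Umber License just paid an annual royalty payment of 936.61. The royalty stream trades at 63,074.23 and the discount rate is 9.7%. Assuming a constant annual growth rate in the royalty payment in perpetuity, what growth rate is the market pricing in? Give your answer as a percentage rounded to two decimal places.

P = D₀(1+g)/(r−g) ⇒ P(r−g) = D₀(1+g) ⇒ g(P+D₀) = P·r − D₀
g = (P·r − D₀)/(P + D₀) = (63,074.23×0.097 − 936.61) / (63,074.23 + 936.61) = 0.080949

8.09%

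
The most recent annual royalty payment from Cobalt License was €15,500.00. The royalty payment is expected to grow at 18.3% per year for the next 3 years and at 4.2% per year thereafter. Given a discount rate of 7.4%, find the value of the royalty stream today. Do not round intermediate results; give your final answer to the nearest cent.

D_1 = 18336.50000
D_2 = 21692.07950
D_3 = 25661.73005
Terminal value at year 3: TV = D_3×(1+g_2)/(r−g_2) = 26739.52271/0.032 = 835610.08470
P_0 = D_1/(1+r)^1 + D_2/(1+r)^2 + D_3/(1+r)^3 + TV/(1+r)^3
    = 17073.09125 + 18805.83515 + 20714.43480 + 674513.78322 = 731107.14442

€731107.14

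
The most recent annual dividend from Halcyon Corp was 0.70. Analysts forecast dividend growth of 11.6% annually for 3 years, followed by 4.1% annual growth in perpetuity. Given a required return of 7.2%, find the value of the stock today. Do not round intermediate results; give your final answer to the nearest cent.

28.80

D_1 = 0.78120
D_2 = 0.87182
D_3 = 0.97295
Terminal value at year 3: TV = D_3×(1+g_2)/(r−g_2) = 1.01284/0.031 = 32.67230
P_0 = D_1/(1+r)^1 + D_2/(1+r)^2 + D_3/(1+r)^3 + TV/(1+r)^3
    = 0.72873 + 0.75864 + 0.78978 + 26.52133 = 28.79848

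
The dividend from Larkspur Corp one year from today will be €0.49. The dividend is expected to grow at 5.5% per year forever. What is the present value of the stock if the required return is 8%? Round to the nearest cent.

€19.60

Growing perpetuity: P = D₁ / (r − g) = €0.4900 / (0.08 − 0.055) = €19.60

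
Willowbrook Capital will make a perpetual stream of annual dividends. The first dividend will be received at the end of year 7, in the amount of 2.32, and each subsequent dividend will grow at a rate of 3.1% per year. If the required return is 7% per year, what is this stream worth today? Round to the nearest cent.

39.64

Value at end of year 6: C₁ / (r − g) = 2.32 / (0.07 − 0.031) = 59.4872
Discount to today: PV = 59.4872 / (1 + 0.07)^6 = 59.4872 / 1.500730 = 39.64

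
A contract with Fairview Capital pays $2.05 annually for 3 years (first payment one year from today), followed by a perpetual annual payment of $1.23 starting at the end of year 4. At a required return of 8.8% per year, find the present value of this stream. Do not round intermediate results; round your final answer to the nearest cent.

$16.06

PV of 3-year annuity: $2.05 × [1 − (1+0.088)^−3] / 0.088 = 5.20771
Perpetuity value at year 3: $1.23 / 0.088 = 13.97727
PV of perpetuity: 13.97727 / (1+0.088)^3 = 10.85265
Total PV = 5.20771 + 10.85265 = 16.06036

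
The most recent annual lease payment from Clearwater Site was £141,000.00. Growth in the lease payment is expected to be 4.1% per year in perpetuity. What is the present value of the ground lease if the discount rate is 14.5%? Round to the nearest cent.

£1411355.77

D₁ = D₀ × (1 + g) = £141,000.00 × 1.041 = £146,781.0000
Growing perpetuity: P = D₁ / (r − g) = £146,781.0000 / (0.145 − 0.041) = £1,411,355.77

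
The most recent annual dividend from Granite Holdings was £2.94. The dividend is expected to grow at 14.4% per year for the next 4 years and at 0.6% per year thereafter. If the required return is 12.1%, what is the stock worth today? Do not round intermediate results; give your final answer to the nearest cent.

D_1 = 3.36336
D_2 = 3.84768
D_3 = 4.40175
D_4 = 5.03560
Terminal value at year 4: TV = D_4×(1+g_2)/(r−g_2) = 5.06582/0.115 = 44.05057
P_0 = D_1/(1+r)^1 + D_2/(1+r)^2 + D_3/(1+r)^3 + D_4/(1+r)^4 + TV/(1+r)^4
    = 3.00032 + 3.06188 + 3.12470 + 3.18881 + 27.89518 = 40.27089

£40.27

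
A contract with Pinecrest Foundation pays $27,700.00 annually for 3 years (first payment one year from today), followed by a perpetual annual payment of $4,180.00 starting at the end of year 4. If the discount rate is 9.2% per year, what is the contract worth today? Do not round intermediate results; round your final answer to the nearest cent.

$104759.26

PV of 3-year annuity: $27,700.00 × [1 − (1+0.092)^−3] / 0.092 = 69867.68604
Perpetuity value at year 3: $4,180.00 / 0.092 = 45434.78261
PV of perpetuity: 45434.78261 / (1+0.092)^3 = 34891.57222
Total PV = 69867.68604 + 34891.57222 = 104759.25826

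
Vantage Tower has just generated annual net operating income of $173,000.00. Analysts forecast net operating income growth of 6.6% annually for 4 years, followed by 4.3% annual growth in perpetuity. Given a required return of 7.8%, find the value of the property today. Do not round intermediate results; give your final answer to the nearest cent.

$5602605.94

D_1 = 184418.00000
D_2 = 196589.58800
D_3 = 209564.50081
D_4 = 223395.75786
Terminal value at year 4: TV = D_4×(1+g_2)/(r−g_2) = 233001.77545/0.035 = 6657193.58427
P_0 = D_1/(1+r)^1 + D_2/(1+r)^2 + D_3/(1+r)^3 + D_4/(1+r)^4 + TV/(1+r)^4
    = 171074.21150 + 169169.86035 + 167286.70792 + 165424.51822 + 4929650.64300 = 5602605.94100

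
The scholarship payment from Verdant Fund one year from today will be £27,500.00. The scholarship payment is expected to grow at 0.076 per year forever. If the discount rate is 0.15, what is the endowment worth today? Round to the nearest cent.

Growing perpetuity: P = D₁ / (r − g) = £27,500.0000 / (0.15 − 0.076) = £371,621.62

£371621.62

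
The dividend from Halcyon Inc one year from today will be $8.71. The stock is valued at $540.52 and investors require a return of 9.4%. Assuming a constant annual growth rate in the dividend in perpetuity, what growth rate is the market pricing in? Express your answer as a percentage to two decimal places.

P = D₁/(r−g) ⇒ g = r − D₁/P = 0.094 − $8.71/$540.52 = 0.077886

7.79%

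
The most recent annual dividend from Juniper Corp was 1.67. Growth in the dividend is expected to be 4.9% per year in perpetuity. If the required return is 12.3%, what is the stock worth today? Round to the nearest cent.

23.67

D₁ = D₀ × (1 + g) = 1.67 × 1.049 = 1.7518
Growing perpetuity: P = D₁ / (r − g) = 1.7518 / (0.123 − 0.049) = 23.67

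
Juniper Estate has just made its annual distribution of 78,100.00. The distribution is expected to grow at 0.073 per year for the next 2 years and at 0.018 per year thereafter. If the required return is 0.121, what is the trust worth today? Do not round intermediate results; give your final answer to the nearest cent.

D_1 = 83801.30000
D_2 = 89918.79490
Terminal value at year 2: TV = D_2×(1+g_2)/(r−g_2) = 91537.33321/0.103 = 888711.97290
P_0 = D_1/(1+r)^1 + D_2/(1+r)^2 + TV/(1+r)^2
    = 74755.84300 + 71554.87916 + 707212.30080 = 853523.02296

853523.02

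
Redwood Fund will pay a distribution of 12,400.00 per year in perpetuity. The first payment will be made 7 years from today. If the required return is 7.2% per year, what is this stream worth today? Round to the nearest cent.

Value at end of year 6: C / r = 12,400.00 / 0.072 = 172,222.2222
Discount to today: PV = 172,222.2222 / (1 + 0.072)^6 = 172,222.2222 / 1.517640 = 113,480.30

113480.30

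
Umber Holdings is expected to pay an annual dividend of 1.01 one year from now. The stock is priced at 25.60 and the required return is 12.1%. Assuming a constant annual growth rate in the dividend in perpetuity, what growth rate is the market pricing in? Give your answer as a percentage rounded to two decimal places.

P = D₁/(r−g) ⇒ g = r − D₁/P = 0.121 − 1.01/25.60 = 0.081547

8.15%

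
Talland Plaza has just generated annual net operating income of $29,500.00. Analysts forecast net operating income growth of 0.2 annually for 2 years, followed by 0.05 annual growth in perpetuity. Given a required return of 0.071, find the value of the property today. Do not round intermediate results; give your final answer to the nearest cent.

$1921808.72

D_1 = 35400.00000
D_2 = 42480.00000
Terminal value at year 2: TV = D_2×(1+g_2)/(r−g_2) = 44604.00000/0.021 = 2124000.00000
P_0 = D_1/(1+r)^1 + D_2/(1+r)^2 + TV/(1+r)^2
    = 33053.22129 + 37034.42161 + 1851721.08059 = 1921808.72349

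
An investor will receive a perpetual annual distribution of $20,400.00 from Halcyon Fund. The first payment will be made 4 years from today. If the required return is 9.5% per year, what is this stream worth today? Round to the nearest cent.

$163555.14

Value at end of year 3: C / r = $20,400.00 / 0.095 = $214,736.8421
Discount to today: PV = $214,736.8421 / (1 + 0.095)^3 = $214,736.8421 / 1.312932 = $163,555.14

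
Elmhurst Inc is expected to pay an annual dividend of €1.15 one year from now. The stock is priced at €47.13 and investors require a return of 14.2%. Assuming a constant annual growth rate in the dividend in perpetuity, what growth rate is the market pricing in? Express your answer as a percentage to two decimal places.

11.76%

P = D₁/(r−g) ⇒ g = r − D₁/P = 0.142 − €1.15/€47.13 = 0.117599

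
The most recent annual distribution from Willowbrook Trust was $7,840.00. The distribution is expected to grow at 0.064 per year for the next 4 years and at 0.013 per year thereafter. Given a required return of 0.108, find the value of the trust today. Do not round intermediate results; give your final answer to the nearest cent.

$99457.98

D_1 = 8341.76000
D_2 = 8875.63264
D_3 = 9443.67313
D_4 = 10048.06821
Terminal value at year 4: TV = D_4×(1+g_2)/(r−g_2) = 10178.69310/0.095 = 107144.13785
P_0 = D_1/(1+r)^1 + D_2/(1+r)^2 + D_3/(1+r)^3 + D_4/(1+r)^4 + TV/(1+r)^4
    = 7528.66426 + 7229.69203 + 6942.59235 + 6666.89374 + 71090.14058 = 99457.98296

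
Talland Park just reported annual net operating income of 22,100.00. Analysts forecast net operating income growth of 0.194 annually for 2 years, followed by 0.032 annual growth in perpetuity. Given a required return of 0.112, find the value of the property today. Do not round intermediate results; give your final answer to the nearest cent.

377895.09

D_1 = 26387.40000
D_2 = 31506.55560
Terminal value at year 2: TV = D_2×(1+g_2)/(r−g_2) = 32514.76538/0.08 = 406434.56724
P_0 = D_1/(1+r)^1 + D_2/(1+r)^2 + TV/(1+r)^2
    = 23729.67626 + 25479.52649 + 328685.89168 = 377895.09442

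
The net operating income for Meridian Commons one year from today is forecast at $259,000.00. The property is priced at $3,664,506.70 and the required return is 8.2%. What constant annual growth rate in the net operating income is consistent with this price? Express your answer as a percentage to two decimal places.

1.13%

P = D₁/(r−g) ⇒ g = r − D₁/P = 0.082 − $259,000.00/$3,664,506.70 = 0.011322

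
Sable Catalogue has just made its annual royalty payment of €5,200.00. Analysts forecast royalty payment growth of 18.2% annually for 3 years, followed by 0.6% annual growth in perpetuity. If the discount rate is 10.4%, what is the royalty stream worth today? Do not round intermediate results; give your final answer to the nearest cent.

D_1 = 6146.40000
D_2 = 7265.04480
D_3 = 8587.28295
Terminal value at year 3: TV = D_3×(1+g_2)/(r−g_2) = 8638.80665/0.098 = 88151.08828
P_0 = D_1/(1+r)^1 + D_2/(1+r)^2 + D_3/(1+r)^3 + TV/(1+r)^3
    = 5567.39130 + 5960.73960 + 6381.87881 + 65511.93966 = 83421.94938

€83421.95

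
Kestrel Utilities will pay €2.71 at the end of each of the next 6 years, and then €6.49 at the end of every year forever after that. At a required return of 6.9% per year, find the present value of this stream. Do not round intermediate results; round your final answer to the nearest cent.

€75.98

PV of 6-year annuity: €2.71 × [1 − (1+0.069)^−6] / 0.069 = 12.95730
Perpetuity value at year 6: €6.49 / 0.069 = 94.05797
PV of perpetuity: 94.05797 / (1+0.069)^6 = 63.02740
Total PV = 12.95730 + 63.02740 = 75.98469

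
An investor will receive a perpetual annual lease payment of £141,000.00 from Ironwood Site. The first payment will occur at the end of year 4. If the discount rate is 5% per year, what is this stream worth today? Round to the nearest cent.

£2436022.03

Value at end of year 3: C / r = £141,000.00 / 0.05 = £2,820,000.0000
Discount to today: PV = £2,820,000.0000 / (1 + 0.05)^3 = £2,820,000.0000 / 1.157625 = £2,436,022.03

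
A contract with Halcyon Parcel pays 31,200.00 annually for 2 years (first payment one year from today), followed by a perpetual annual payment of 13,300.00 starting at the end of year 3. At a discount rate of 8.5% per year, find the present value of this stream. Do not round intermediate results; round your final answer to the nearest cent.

PV of 2-year annuity: 31,200.00 × [1 − (1+0.085)^−2] / 0.085 = 55258.76532
Perpetuity value at year 2: 13,300.00 / 0.085 = 156470.58824
PV of perpetuity: 156470.58824 / (1+0.085)^2 = 132914.76840
Total PV = 55258.76532 + 132914.76840 = 188173.53372

188173.53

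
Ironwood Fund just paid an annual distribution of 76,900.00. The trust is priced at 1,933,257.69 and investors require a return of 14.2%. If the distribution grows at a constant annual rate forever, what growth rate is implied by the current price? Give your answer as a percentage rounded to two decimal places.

P = D₀(1+g)/(r−g) ⇒ P(r−g) = D₀(1+g) ⇒ g(P+D₀) = P·r − D₀
g = (P·r − D₀)/(P + D₀) = (1,933,257.69×0.142 − 76,900.00) / (1,933,257.69 + 76,900.00) = 0.098312

9.83%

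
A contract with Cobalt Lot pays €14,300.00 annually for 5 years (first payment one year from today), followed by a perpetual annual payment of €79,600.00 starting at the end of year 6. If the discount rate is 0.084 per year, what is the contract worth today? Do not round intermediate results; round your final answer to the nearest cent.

PV of 5-year annuity: €14,300.00 × [1 − (1+0.084)^−5] / 0.084 = 56498.85042
Perpetuity value at year 5: €79,600.00 / 0.084 = 947619.04762
PV of perpetuity: 947619.04762 / (1+0.084)^5 = 633121.95018
Total PV = 56498.85042 + 633121.95018 = 689620.80060

€689620.80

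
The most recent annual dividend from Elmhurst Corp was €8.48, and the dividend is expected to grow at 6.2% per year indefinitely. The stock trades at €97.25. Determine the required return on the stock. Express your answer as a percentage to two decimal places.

D₁ = €8.48 × 1.062 = €9.0058
P = D₁/(r − g) ⇒ r = D₁/P + g = €9.0058/€97.25 + 0.062 = 0.092604 + 0.062 = 0.154604

15.46%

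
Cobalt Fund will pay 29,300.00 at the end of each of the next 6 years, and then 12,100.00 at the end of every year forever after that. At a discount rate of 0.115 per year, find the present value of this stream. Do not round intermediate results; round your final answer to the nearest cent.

PV of 6-year annuity: 29,300.00 × [1 − (1+0.115)^−6] / 0.115 = 122189.61517
Perpetuity value at year 6: 12,100.00 / 0.115 = 105217.39130
PV of perpetuity: 105217.39130 / (1+0.115)^6 = 54756.83350
Total PV = 122189.61517 + 54756.83350 = 176946.44867

176946.45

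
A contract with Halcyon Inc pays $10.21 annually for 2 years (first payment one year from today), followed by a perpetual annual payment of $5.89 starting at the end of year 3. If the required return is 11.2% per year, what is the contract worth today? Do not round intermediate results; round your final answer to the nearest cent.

$59.97

PV of 2-year annuity: $10.21 × [1 − (1+0.112)^−2] / 0.112 = 17.43854
Perpetuity value at year 2: $5.89 / 0.112 = 52.58929
PV of perpetuity: 52.58929 / (1+0.112)^2 = 42.52925
Total PV = 17.43854 + 42.52925 = 59.96779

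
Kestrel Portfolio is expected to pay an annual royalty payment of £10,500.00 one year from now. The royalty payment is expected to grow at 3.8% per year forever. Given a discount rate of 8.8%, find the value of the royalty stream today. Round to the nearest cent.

Growing perpetuity: P = D₁ / (r − g) = £10,500.0000 / (0.088 − 0.038) = £210,000.00

£210000.00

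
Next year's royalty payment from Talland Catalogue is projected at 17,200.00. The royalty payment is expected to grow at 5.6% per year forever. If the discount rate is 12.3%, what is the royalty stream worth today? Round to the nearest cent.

Growing perpetuity: P = D₁ / (r − g) = 17,200.0000 / (0.123 − 0.056) = 256,716.42

256716.42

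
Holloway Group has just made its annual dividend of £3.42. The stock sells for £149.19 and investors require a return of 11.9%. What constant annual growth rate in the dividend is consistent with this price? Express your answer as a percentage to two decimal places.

P = D₀(1+g)/(r−g) ⇒ P(r−g) = D₀(1+g) ⇒ g(P+D₀) = P·r − D₀
g = (P·r − D₀)/(P + D₀) = (£149.19×0.119 − £3.42) / (£149.19 + £3.42) = 0.093923

9.39%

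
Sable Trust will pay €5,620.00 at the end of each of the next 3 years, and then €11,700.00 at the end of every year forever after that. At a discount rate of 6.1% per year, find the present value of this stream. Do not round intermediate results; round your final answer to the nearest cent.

PV of 3-year annuity: €5,620.00 × [1 − (1+0.061)^−3] / 0.061 = 14994.57657
Perpetuity value at year 3: €11,700.00 / 0.061 = 191803.27869
PV of perpetuity: 191803.27869 / (1+0.061)^3 = 160586.81146
Total PV = 14994.57657 + 160586.81146 = 175581.38803

€175581.39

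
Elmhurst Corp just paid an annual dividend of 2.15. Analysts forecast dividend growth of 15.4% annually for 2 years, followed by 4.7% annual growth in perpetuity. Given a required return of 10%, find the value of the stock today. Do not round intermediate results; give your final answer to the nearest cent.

D_1 = 2.48110
D_2 = 2.86319
Terminal value at year 2: TV = D_2×(1+g_2)/(r−g_2) = 2.99776/0.053 = 56.56150
P_0 = D_1/(1+r)^1 + D_2/(1+r)^2 + TV/(1+r)^2
    = 2.25555 + 2.36627 + 46.74504 = 51.36686

51.37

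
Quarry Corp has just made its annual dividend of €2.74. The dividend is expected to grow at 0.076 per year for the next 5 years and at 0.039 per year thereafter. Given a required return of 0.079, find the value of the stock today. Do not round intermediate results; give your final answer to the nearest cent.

€83.77

D_1 = 2.94824
D_2 = 3.17231
D_3 = 3.41340
D_4 = 3.67282
D_5 = 3.95195
Terminal value at year 5: TV = D_5×(1+g_2)/(r−g_2) = 4.10608/0.04 = 102.65201
P_0 = D_1/(1+r)^1 + D_2/(1+r)^2 + D_3/(1+r)^3 + D_4/(1+r)^4 + D_5/(1+r)^5 + TV/(1+r)^5
    = 2.73238 + 2.72478 + 2.71721 + 2.70965 + 2.70212 + 70.18758 = 83.77373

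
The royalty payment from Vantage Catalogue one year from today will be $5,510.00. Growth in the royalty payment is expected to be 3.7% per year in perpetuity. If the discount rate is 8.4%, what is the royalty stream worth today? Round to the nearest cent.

$117234.04

Growing perpetuity: P = D₁ / (r − g) = $5,510.0000 / (0.084 − 0.037) = $117,234.04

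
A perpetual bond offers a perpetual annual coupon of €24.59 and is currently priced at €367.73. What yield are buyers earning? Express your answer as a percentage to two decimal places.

P = C/r ⇒ r = C/P = €24.59/€367.73 = 0.066870

6.69%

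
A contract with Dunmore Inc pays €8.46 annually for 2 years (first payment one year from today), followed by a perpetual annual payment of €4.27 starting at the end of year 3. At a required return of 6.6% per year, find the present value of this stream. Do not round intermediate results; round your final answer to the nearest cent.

€72.31

PV of 2-year annuity: €8.46 × [1 − (1+0.066)^−2] / 0.066 = 15.38106
Perpetuity value at year 2: €4.27 / 0.066 = 64.69697
PV of perpetuity: 64.69697 / (1+0.066)^2 = 56.93372
Total PV = 15.38106 + 56.93372 = 72.31478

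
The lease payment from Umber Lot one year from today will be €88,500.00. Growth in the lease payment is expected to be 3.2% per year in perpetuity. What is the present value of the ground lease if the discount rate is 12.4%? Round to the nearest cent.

Growing perpetuity: P = D₁ / (r − g) = €88,500.0000 / (0.124 − 0.032) = €961,956.52

€961956.52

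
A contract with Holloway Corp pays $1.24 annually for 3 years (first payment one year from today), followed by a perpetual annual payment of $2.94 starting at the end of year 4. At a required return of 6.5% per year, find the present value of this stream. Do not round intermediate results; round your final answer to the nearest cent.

$40.73

PV of 3-year annuity: $1.24 × [1 − (1+0.065)^−3] / 0.065 = 3.28411
Perpetuity value at year 3: $2.94 / 0.065 = 45.23077
PV of perpetuity: 45.23077 / (1+0.065)^3 = 37.44425
Total PV = 3.28411 + 37.44425 = 40.72836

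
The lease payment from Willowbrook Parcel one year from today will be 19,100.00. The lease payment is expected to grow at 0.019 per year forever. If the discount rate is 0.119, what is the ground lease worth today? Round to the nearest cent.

191000.00

Growing perpetuity: P = D₁ / (r − g) = 19,100.0000 / (0.119 − 0.019) = 191,000.00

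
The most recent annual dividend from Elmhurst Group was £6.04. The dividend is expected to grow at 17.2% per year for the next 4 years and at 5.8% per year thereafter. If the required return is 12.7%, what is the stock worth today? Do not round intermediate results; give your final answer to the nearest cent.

£134.98

D_1 = 7.07888
D_2 = 8.29645
D_3 = 9.72344
D_4 = 11.39587
Terminal value at year 4: TV = D_4×(1+g_2)/(r−g_2) = 12.05683/0.069 = 174.73663
P_0 = D_1/(1+r)^1 + D_2/(1+r)^2 + D_3/(1+r)^3 + D_4/(1+r)^4 + TV/(1+r)^4
    = 6.28117 + 6.53197 + 6.79279 + 7.06402 + 108.31492 = 134.98487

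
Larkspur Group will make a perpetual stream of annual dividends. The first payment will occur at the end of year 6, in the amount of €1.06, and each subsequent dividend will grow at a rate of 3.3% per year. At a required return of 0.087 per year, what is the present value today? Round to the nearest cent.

€12.93

Value at end of year 5: C₁ / (r − g) = €1.06 / (0.087 − 0.033) = €19.6296
Discount to today: PV = €19.6296 / (1 + 0.087)^5 = €19.6296 / 1.517566 = €12.93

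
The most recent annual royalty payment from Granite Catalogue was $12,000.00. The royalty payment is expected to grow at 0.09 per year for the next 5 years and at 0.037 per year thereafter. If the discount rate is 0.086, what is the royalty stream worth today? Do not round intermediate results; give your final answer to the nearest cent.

D_1 = 13080.00000
D_2 = 14257.20000
D_3 = 15540.34800
D_4 = 16938.97932
D_5 = 18463.48746
Terminal value at year 5: TV = D_5×(1+g_2)/(r−g_2) = 19146.63649/0.049 = 390747.68357
P_0 = D_1/(1+r)^1 + D_2/(1+r)^2 + D_3/(1+r)^3 + D_4/(1+r)^4 + D_5/(1+r)^5 + TV/(1+r)^5
    = 12044.19890 + 12088.56059 + 12133.08567 + 12177.77475 + 12222.62843 + 258670.72829 = 319336.97663

$319336.98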